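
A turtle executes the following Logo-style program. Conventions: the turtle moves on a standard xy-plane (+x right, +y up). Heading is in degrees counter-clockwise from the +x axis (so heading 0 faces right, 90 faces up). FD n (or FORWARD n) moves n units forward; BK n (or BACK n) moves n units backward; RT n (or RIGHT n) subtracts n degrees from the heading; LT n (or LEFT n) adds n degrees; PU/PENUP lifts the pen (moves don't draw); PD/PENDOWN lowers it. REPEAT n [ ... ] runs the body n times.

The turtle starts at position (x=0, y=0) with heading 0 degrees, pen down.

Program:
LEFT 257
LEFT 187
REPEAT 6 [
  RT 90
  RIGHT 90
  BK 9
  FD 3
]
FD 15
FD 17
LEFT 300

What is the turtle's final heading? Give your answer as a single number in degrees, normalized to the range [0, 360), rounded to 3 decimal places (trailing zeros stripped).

Executing turtle program step by step:
Start: pos=(0,0), heading=0, pen down
LT 257: heading 0 -> 257
LT 187: heading 257 -> 84
REPEAT 6 [
  -- iteration 1/6 --
  RT 90: heading 84 -> 354
  RT 90: heading 354 -> 264
  BK 9: (0,0) -> (0.941,8.951) [heading=264, draw]
  FD 3: (0.941,8.951) -> (0.627,5.967) [heading=264, draw]
  -- iteration 2/6 --
  RT 90: heading 264 -> 174
  RT 90: heading 174 -> 84
  BK 9: (0.627,5.967) -> (-0.314,-2.984) [heading=84, draw]
  FD 3: (-0.314,-2.984) -> (0,0) [heading=84, draw]
  -- iteration 3/6 --
  RT 90: heading 84 -> 354
  RT 90: heading 354 -> 264
  BK 9: (0,0) -> (0.941,8.951) [heading=264, draw]
  FD 3: (0.941,8.951) -> (0.627,5.967) [heading=264, draw]
  -- iteration 4/6 --
  RT 90: heading 264 -> 174
  RT 90: heading 174 -> 84
  BK 9: (0.627,5.967) -> (-0.314,-2.984) [heading=84, draw]
  FD 3: (-0.314,-2.984) -> (0,0) [heading=84, draw]
  -- iteration 5/6 --
  RT 90: heading 84 -> 354
  RT 90: heading 354 -> 264
  BK 9: (0,0) -> (0.941,8.951) [heading=264, draw]
  FD 3: (0.941,8.951) -> (0.627,5.967) [heading=264, draw]
  -- iteration 6/6 --
  RT 90: heading 264 -> 174
  RT 90: heading 174 -> 84
  BK 9: (0.627,5.967) -> (-0.314,-2.984) [heading=84, draw]
  FD 3: (-0.314,-2.984) -> (0,0) [heading=84, draw]
]
FD 15: (0,0) -> (1.568,14.918) [heading=84, draw]
FD 17: (1.568,14.918) -> (3.345,31.825) [heading=84, draw]
LT 300: heading 84 -> 24
Final: pos=(3.345,31.825), heading=24, 14 segment(s) drawn

Answer: 24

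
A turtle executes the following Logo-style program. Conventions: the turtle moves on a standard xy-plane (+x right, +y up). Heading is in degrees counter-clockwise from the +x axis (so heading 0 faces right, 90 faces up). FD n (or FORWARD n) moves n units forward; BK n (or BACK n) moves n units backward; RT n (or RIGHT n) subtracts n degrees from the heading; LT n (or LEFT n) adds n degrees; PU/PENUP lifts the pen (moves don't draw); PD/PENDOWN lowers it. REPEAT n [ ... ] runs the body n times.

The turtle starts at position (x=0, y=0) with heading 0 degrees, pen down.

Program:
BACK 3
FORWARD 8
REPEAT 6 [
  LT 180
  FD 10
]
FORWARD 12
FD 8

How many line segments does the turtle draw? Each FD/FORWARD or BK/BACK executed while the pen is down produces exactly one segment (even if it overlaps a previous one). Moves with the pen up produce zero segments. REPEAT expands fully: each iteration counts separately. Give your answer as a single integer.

Answer: 10

Derivation:
Executing turtle program step by step:
Start: pos=(0,0), heading=0, pen down
BK 3: (0,0) -> (-3,0) [heading=0, draw]
FD 8: (-3,0) -> (5,0) [heading=0, draw]
REPEAT 6 [
  -- iteration 1/6 --
  LT 180: heading 0 -> 180
  FD 10: (5,0) -> (-5,0) [heading=180, draw]
  -- iteration 2/6 --
  LT 180: heading 180 -> 0
  FD 10: (-5,0) -> (5,0) [heading=0, draw]
  -- iteration 3/6 --
  LT 180: heading 0 -> 180
  FD 10: (5,0) -> (-5,0) [heading=180, draw]
  -- iteration 4/6 --
  LT 180: heading 180 -> 0
  FD 10: (-5,0) -> (5,0) [heading=0, draw]
  -- iteration 5/6 --
  LT 180: heading 0 -> 180
  FD 10: (5,0) -> (-5,0) [heading=180, draw]
  -- iteration 6/6 --
  LT 180: heading 180 -> 0
  FD 10: (-5,0) -> (5,0) [heading=0, draw]
]
FD 12: (5,0) -> (17,0) [heading=0, draw]
FD 8: (17,0) -> (25,0) [heading=0, draw]
Final: pos=(25,0), heading=0, 10 segment(s) drawn
Segments drawn: 10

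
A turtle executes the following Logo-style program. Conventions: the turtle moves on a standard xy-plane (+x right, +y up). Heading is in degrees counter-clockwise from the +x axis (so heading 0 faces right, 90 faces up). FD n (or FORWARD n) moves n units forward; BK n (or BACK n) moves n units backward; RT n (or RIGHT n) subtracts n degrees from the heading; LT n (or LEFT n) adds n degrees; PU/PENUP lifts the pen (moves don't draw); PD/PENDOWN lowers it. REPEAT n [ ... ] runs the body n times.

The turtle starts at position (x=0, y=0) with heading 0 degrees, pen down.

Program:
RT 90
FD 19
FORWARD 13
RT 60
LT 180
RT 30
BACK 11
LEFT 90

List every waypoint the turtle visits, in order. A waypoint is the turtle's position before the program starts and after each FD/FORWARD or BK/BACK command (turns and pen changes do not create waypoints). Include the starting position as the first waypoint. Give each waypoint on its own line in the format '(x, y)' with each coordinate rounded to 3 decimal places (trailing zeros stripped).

Executing turtle program step by step:
Start: pos=(0,0), heading=0, pen down
RT 90: heading 0 -> 270
FD 19: (0,0) -> (0,-19) [heading=270, draw]
FD 13: (0,-19) -> (0,-32) [heading=270, draw]
RT 60: heading 270 -> 210
LT 180: heading 210 -> 30
RT 30: heading 30 -> 0
BK 11: (0,-32) -> (-11,-32) [heading=0, draw]
LT 90: heading 0 -> 90
Final: pos=(-11,-32), heading=90, 3 segment(s) drawn
Waypoints (4 total):
(0, 0)
(0, -19)
(0, -32)
(-11, -32)

Answer: (0, 0)
(0, -19)
(0, -32)
(-11, -32)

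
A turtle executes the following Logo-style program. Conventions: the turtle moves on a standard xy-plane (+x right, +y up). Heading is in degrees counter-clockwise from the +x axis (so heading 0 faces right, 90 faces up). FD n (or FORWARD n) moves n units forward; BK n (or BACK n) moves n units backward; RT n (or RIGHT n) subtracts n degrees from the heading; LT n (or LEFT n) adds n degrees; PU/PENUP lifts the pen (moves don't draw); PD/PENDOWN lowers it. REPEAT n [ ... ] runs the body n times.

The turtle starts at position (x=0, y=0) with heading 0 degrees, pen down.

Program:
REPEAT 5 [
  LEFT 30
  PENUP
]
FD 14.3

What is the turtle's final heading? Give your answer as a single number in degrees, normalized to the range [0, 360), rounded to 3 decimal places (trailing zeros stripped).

Answer: 150

Derivation:
Executing turtle program step by step:
Start: pos=(0,0), heading=0, pen down
REPEAT 5 [
  -- iteration 1/5 --
  LT 30: heading 0 -> 30
  PU: pen up
  -- iteration 2/5 --
  LT 30: heading 30 -> 60
  PU: pen up
  -- iteration 3/5 --
  LT 30: heading 60 -> 90
  PU: pen up
  -- iteration 4/5 --
  LT 30: heading 90 -> 120
  PU: pen up
  -- iteration 5/5 --
  LT 30: heading 120 -> 150
  PU: pen up
]
FD 14.3: (0,0) -> (-12.384,7.15) [heading=150, move]
Final: pos=(-12.384,7.15), heading=150, 0 segment(s) drawn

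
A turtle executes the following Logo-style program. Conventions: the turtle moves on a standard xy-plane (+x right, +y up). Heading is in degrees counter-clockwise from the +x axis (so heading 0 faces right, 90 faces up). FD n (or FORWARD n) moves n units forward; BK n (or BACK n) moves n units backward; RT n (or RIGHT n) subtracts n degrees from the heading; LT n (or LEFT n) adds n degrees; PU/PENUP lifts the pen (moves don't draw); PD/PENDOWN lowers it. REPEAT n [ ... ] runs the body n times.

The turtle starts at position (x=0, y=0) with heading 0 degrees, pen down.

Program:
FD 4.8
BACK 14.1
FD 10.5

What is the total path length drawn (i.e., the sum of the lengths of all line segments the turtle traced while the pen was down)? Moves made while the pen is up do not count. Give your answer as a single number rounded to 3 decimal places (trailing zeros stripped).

Executing turtle program step by step:
Start: pos=(0,0), heading=0, pen down
FD 4.8: (0,0) -> (4.8,0) [heading=0, draw]
BK 14.1: (4.8,0) -> (-9.3,0) [heading=0, draw]
FD 10.5: (-9.3,0) -> (1.2,0) [heading=0, draw]
Final: pos=(1.2,0), heading=0, 3 segment(s) drawn

Segment lengths:
  seg 1: (0,0) -> (4.8,0), length = 4.8
  seg 2: (4.8,0) -> (-9.3,0), length = 14.1
  seg 3: (-9.3,0) -> (1.2,0), length = 10.5
Total = 29.4

Answer: 29.4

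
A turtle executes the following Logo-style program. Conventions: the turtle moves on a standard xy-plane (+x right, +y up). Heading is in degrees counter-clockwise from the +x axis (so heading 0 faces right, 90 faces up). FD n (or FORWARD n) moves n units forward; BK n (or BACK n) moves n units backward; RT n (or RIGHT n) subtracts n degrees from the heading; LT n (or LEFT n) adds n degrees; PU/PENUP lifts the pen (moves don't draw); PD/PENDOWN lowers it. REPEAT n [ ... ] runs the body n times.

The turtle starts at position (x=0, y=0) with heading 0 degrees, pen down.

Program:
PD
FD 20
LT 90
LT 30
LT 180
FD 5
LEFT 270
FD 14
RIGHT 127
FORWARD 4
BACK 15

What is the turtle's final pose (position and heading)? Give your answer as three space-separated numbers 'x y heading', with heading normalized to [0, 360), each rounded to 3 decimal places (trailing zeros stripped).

Executing turtle program step by step:
Start: pos=(0,0), heading=0, pen down
PD: pen down
FD 20: (0,0) -> (20,0) [heading=0, draw]
LT 90: heading 0 -> 90
LT 30: heading 90 -> 120
LT 180: heading 120 -> 300
FD 5: (20,0) -> (22.5,-4.33) [heading=300, draw]
LT 270: heading 300 -> 210
FD 14: (22.5,-4.33) -> (10.376,-11.33) [heading=210, draw]
RT 127: heading 210 -> 83
FD 4: (10.376,-11.33) -> (10.863,-7.36) [heading=83, draw]
BK 15: (10.863,-7.36) -> (9.035,-22.248) [heading=83, draw]
Final: pos=(9.035,-22.248), heading=83, 5 segment(s) drawn

Answer: 9.035 -22.248 83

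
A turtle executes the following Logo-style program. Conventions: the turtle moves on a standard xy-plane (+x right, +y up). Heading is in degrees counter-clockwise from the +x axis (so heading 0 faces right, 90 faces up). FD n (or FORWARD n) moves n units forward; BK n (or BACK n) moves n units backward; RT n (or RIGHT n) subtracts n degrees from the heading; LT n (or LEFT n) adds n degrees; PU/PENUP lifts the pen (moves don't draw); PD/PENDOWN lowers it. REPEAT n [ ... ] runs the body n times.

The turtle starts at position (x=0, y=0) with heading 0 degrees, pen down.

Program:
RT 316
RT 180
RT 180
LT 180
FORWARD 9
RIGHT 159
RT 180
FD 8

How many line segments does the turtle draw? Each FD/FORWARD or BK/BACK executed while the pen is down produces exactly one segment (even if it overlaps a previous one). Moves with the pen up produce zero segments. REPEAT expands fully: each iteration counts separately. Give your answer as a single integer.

Answer: 2

Derivation:
Executing turtle program step by step:
Start: pos=(0,0), heading=0, pen down
RT 316: heading 0 -> 44
RT 180: heading 44 -> 224
RT 180: heading 224 -> 44
LT 180: heading 44 -> 224
FD 9: (0,0) -> (-6.474,-6.252) [heading=224, draw]
RT 159: heading 224 -> 65
RT 180: heading 65 -> 245
FD 8: (-6.474,-6.252) -> (-9.855,-13.502) [heading=245, draw]
Final: pos=(-9.855,-13.502), heading=245, 2 segment(s) drawn
Segments drawn: 2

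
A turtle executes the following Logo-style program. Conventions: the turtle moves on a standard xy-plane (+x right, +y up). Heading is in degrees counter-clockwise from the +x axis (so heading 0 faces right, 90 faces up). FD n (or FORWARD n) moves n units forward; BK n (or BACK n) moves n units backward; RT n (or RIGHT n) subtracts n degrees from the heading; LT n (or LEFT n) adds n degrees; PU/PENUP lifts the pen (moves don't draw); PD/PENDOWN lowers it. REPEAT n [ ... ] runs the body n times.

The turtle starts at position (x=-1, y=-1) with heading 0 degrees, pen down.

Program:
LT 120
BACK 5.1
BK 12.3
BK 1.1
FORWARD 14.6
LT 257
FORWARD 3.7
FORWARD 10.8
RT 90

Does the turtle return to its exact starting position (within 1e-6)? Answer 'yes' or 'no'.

Answer: no

Derivation:
Executing turtle program step by step:
Start: pos=(-1,-1), heading=0, pen down
LT 120: heading 0 -> 120
BK 5.1: (-1,-1) -> (1.55,-5.417) [heading=120, draw]
BK 12.3: (1.55,-5.417) -> (7.7,-16.069) [heading=120, draw]
BK 1.1: (7.7,-16.069) -> (8.25,-17.021) [heading=120, draw]
FD 14.6: (8.25,-17.021) -> (0.95,-4.377) [heading=120, draw]
LT 257: heading 120 -> 17
FD 3.7: (0.95,-4.377) -> (4.488,-3.296) [heading=17, draw]
FD 10.8: (4.488,-3.296) -> (14.816,-0.138) [heading=17, draw]
RT 90: heading 17 -> 287
Final: pos=(14.816,-0.138), heading=287, 6 segment(s) drawn

Start position: (-1, -1)
Final position: (14.816, -0.138)
Distance = 15.84; >= 1e-6 -> NOT closed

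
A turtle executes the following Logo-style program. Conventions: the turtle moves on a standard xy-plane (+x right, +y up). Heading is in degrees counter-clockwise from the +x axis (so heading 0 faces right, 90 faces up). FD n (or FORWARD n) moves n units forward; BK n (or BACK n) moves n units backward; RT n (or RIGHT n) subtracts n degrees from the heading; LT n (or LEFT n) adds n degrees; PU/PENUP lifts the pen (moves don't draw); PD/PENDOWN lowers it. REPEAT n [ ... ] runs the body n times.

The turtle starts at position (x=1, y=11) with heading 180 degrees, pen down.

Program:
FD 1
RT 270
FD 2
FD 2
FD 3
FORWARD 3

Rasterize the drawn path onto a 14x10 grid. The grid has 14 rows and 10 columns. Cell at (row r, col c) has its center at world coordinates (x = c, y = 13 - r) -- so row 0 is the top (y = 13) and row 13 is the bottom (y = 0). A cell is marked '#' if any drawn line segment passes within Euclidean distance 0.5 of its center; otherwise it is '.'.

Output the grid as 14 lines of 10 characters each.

Segment 0: (1,11) -> (0,11)
Segment 1: (0,11) -> (0,9)
Segment 2: (0,9) -> (0,7)
Segment 3: (0,7) -> (0,4)
Segment 4: (0,4) -> (0,1)

Answer: ..........
..........
##........
#.........
#.........
#.........
#.........
#.........
#.........
#.........
#.........
#.........
#.........
..........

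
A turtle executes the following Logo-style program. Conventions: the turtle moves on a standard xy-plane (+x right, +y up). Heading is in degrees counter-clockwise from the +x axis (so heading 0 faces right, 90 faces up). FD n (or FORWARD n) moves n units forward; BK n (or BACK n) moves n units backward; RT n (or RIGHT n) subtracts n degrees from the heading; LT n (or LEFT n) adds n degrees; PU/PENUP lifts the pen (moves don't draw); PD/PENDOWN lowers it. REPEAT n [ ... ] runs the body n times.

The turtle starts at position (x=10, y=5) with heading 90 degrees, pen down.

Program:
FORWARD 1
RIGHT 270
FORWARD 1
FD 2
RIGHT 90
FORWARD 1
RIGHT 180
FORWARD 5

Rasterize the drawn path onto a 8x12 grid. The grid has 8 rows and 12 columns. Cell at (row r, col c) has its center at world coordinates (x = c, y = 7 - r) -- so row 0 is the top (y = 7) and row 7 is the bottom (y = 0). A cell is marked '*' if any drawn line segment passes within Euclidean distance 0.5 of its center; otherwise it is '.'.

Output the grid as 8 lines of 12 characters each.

Segment 0: (10,5) -> (10,6)
Segment 1: (10,6) -> (9,6)
Segment 2: (9,6) -> (7,6)
Segment 3: (7,6) -> (7,7)
Segment 4: (7,7) -> (7,2)

Answer: .......*....
.......****.
.......*..*.
.......*....
.......*....
.......*....
............
............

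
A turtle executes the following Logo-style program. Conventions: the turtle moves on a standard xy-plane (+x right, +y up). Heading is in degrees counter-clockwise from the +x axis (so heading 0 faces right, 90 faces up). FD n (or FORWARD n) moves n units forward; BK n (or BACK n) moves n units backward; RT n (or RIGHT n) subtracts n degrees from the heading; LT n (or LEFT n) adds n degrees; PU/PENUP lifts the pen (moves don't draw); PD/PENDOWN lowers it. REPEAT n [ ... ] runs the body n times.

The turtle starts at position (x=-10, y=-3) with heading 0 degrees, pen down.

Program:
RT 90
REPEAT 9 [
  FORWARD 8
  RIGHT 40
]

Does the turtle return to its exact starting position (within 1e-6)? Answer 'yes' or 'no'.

Executing turtle program step by step:
Start: pos=(-10,-3), heading=0, pen down
RT 90: heading 0 -> 270
REPEAT 9 [
  -- iteration 1/9 --
  FD 8: (-10,-3) -> (-10,-11) [heading=270, draw]
  RT 40: heading 270 -> 230
  -- iteration 2/9 --
  FD 8: (-10,-11) -> (-15.142,-17.128) [heading=230, draw]
  RT 40: heading 230 -> 190
  -- iteration 3/9 --
  FD 8: (-15.142,-17.128) -> (-23.021,-18.518) [heading=190, draw]
  RT 40: heading 190 -> 150
  -- iteration 4/9 --
  FD 8: (-23.021,-18.518) -> (-29.949,-14.518) [heading=150, draw]
  RT 40: heading 150 -> 110
  -- iteration 5/9 --
  FD 8: (-29.949,-14.518) -> (-32.685,-7) [heading=110, draw]
  RT 40: heading 110 -> 70
  -- iteration 6/9 --
  FD 8: (-32.685,-7) -> (-29.949,0.518) [heading=70, draw]
  RT 40: heading 70 -> 30
  -- iteration 7/9 --
  FD 8: (-29.949,0.518) -> (-23.021,4.518) [heading=30, draw]
  RT 40: heading 30 -> 350
  -- iteration 8/9 --
  FD 8: (-23.021,4.518) -> (-15.142,3.128) [heading=350, draw]
  RT 40: heading 350 -> 310
  -- iteration 9/9 --
  FD 8: (-15.142,3.128) -> (-10,-3) [heading=310, draw]
  RT 40: heading 310 -> 270
]
Final: pos=(-10,-3), heading=270, 9 segment(s) drawn

Start position: (-10, -3)
Final position: (-10, -3)
Distance = 0; < 1e-6 -> CLOSED

Answer: yes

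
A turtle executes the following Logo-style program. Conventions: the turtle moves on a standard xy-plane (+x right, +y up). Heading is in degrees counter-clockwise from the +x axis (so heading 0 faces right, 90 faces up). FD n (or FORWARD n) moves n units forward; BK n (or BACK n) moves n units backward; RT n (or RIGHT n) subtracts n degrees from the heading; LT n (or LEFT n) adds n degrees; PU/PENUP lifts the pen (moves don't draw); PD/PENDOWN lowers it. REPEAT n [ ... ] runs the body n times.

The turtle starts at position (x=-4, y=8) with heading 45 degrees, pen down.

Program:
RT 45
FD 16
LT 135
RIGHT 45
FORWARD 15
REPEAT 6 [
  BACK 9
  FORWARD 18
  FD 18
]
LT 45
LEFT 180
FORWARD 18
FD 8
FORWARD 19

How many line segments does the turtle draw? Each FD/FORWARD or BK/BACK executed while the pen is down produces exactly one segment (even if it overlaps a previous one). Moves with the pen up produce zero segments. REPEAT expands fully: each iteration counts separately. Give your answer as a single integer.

Answer: 23

Derivation:
Executing turtle program step by step:
Start: pos=(-4,8), heading=45, pen down
RT 45: heading 45 -> 0
FD 16: (-4,8) -> (12,8) [heading=0, draw]
LT 135: heading 0 -> 135
RT 45: heading 135 -> 90
FD 15: (12,8) -> (12,23) [heading=90, draw]
REPEAT 6 [
  -- iteration 1/6 --
  BK 9: (12,23) -> (12,14) [heading=90, draw]
  FD 18: (12,14) -> (12,32) [heading=90, draw]
  FD 18: (12,32) -> (12,50) [heading=90, draw]
  -- iteration 2/6 --
  BK 9: (12,50) -> (12,41) [heading=90, draw]
  FD 18: (12,41) -> (12,59) [heading=90, draw]
  FD 18: (12,59) -> (12,77) [heading=90, draw]
  -- iteration 3/6 --
  BK 9: (12,77) -> (12,68) [heading=90, draw]
  FD 18: (12,68) -> (12,86) [heading=90, draw]
  FD 18: (12,86) -> (12,104) [heading=90, draw]
  -- iteration 4/6 --
  BK 9: (12,104) -> (12,95) [heading=90, draw]
  FD 18: (12,95) -> (12,113) [heading=90, draw]
  FD 18: (12,113) -> (12,131) [heading=90, draw]
  -- iteration 5/6 --
  BK 9: (12,131) -> (12,122) [heading=90, draw]
  FD 18: (12,122) -> (12,140) [heading=90, draw]
  FD 18: (12,140) -> (12,158) [heading=90, draw]
  -- iteration 6/6 --
  BK 9: (12,158) -> (12,149) [heading=90, draw]
  FD 18: (12,149) -> (12,167) [heading=90, draw]
  FD 18: (12,167) -> (12,185) [heading=90, draw]
]
LT 45: heading 90 -> 135
LT 180: heading 135 -> 315
FD 18: (12,185) -> (24.728,172.272) [heading=315, draw]
FD 8: (24.728,172.272) -> (30.385,166.615) [heading=315, draw]
FD 19: (30.385,166.615) -> (43.82,153.18) [heading=315, draw]
Final: pos=(43.82,153.18), heading=315, 23 segment(s) drawn
Segments drawn: 23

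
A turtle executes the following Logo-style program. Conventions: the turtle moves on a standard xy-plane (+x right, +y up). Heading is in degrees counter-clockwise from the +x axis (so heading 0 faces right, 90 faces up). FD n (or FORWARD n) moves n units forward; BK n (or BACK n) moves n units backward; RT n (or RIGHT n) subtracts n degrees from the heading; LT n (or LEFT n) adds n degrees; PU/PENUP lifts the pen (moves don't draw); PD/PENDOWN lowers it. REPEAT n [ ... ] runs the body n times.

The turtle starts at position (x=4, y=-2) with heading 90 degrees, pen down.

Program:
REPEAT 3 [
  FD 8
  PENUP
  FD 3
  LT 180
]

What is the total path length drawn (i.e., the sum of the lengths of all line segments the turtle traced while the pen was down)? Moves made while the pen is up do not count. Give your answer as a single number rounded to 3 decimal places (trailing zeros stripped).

Executing turtle program step by step:
Start: pos=(4,-2), heading=90, pen down
REPEAT 3 [
  -- iteration 1/3 --
  FD 8: (4,-2) -> (4,6) [heading=90, draw]
  PU: pen up
  FD 3: (4,6) -> (4,9) [heading=90, move]
  LT 180: heading 90 -> 270
  -- iteration 2/3 --
  FD 8: (4,9) -> (4,1) [heading=270, move]
  PU: pen up
  FD 3: (4,1) -> (4,-2) [heading=270, move]
  LT 180: heading 270 -> 90
  -- iteration 3/3 --
  FD 8: (4,-2) -> (4,6) [heading=90, move]
  PU: pen up
  FD 3: (4,6) -> (4,9) [heading=90, move]
  LT 180: heading 90 -> 270
]
Final: pos=(4,9), heading=270, 1 segment(s) drawn

Segment lengths:
  seg 1: (4,-2) -> (4,6), length = 8
Total = 8

Answer: 8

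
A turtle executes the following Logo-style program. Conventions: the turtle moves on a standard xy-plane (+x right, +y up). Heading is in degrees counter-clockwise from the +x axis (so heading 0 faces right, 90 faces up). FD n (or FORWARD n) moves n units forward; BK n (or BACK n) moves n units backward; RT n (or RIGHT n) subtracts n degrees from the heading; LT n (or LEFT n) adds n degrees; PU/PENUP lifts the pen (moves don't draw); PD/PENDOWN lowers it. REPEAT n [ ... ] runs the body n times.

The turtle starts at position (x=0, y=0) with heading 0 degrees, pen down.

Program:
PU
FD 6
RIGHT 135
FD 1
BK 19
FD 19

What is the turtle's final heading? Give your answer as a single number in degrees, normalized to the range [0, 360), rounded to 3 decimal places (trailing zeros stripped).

Executing turtle program step by step:
Start: pos=(0,0), heading=0, pen down
PU: pen up
FD 6: (0,0) -> (6,0) [heading=0, move]
RT 135: heading 0 -> 225
FD 1: (6,0) -> (5.293,-0.707) [heading=225, move]
BK 19: (5.293,-0.707) -> (18.728,12.728) [heading=225, move]
FD 19: (18.728,12.728) -> (5.293,-0.707) [heading=225, move]
Final: pos=(5.293,-0.707), heading=225, 0 segment(s) drawn

Answer: 225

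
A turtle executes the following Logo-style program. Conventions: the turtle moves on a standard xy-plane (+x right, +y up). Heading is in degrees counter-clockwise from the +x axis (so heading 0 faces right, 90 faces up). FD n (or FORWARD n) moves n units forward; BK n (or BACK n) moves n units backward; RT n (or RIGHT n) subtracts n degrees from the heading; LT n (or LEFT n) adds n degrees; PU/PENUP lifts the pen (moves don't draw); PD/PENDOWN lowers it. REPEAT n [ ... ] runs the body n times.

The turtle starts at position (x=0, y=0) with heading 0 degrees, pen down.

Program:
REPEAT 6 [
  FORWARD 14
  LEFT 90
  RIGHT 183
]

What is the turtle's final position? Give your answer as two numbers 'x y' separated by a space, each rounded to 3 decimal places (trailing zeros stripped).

Answer: 11.605 -15.124

Derivation:
Executing turtle program step by step:
Start: pos=(0,0), heading=0, pen down
REPEAT 6 [
  -- iteration 1/6 --
  FD 14: (0,0) -> (14,0) [heading=0, draw]
  LT 90: heading 0 -> 90
  RT 183: heading 90 -> 267
  -- iteration 2/6 --
  FD 14: (14,0) -> (13.267,-13.981) [heading=267, draw]
  LT 90: heading 267 -> 357
  RT 183: heading 357 -> 174
  -- iteration 3/6 --
  FD 14: (13.267,-13.981) -> (-0.656,-12.517) [heading=174, draw]
  LT 90: heading 174 -> 264
  RT 183: heading 264 -> 81
  -- iteration 4/6 --
  FD 14: (-0.656,-12.517) -> (1.534,1.31) [heading=81, draw]
  LT 90: heading 81 -> 171
  RT 183: heading 171 -> 348
  -- iteration 5/6 --
  FD 14: (1.534,1.31) -> (15.228,-1.601) [heading=348, draw]
  LT 90: heading 348 -> 78
  RT 183: heading 78 -> 255
  -- iteration 6/6 --
  FD 14: (15.228,-1.601) -> (11.605,-15.124) [heading=255, draw]
  LT 90: heading 255 -> 345
  RT 183: heading 345 -> 162
]
Final: pos=(11.605,-15.124), heading=162, 6 segment(s) drawn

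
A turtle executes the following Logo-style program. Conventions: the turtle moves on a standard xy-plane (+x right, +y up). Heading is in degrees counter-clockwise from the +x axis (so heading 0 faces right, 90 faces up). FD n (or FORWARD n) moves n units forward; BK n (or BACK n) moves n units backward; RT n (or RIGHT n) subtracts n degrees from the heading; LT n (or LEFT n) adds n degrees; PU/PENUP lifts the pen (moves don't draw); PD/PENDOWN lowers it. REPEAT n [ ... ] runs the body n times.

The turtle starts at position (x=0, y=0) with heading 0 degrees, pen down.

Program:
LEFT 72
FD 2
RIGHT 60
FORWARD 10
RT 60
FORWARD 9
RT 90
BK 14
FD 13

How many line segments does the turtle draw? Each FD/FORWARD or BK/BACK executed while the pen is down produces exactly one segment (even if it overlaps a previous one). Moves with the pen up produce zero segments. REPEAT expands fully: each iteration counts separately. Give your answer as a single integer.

Executing turtle program step by step:
Start: pos=(0,0), heading=0, pen down
LT 72: heading 0 -> 72
FD 2: (0,0) -> (0.618,1.902) [heading=72, draw]
RT 60: heading 72 -> 12
FD 10: (0.618,1.902) -> (10.4,3.981) [heading=12, draw]
RT 60: heading 12 -> 312
FD 9: (10.4,3.981) -> (16.422,-2.707) [heading=312, draw]
RT 90: heading 312 -> 222
BK 14: (16.422,-2.707) -> (26.826,6.661) [heading=222, draw]
FD 13: (26.826,6.661) -> (17.165,-2.038) [heading=222, draw]
Final: pos=(17.165,-2.038), heading=222, 5 segment(s) drawn
Segments drawn: 5

Answer: 5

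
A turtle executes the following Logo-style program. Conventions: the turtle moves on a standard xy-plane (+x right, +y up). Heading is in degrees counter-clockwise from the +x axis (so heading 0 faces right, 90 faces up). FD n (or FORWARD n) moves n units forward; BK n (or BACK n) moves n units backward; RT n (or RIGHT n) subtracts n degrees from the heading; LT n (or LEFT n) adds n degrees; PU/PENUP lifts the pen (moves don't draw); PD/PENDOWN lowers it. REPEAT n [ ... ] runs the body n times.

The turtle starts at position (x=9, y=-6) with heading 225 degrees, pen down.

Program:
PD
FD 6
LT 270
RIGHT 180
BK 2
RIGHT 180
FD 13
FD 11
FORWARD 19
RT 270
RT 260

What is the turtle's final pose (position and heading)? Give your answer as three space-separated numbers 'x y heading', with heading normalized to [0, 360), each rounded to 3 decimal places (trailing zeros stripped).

Executing turtle program step by step:
Start: pos=(9,-6), heading=225, pen down
PD: pen down
FD 6: (9,-6) -> (4.757,-10.243) [heading=225, draw]
LT 270: heading 225 -> 135
RT 180: heading 135 -> 315
BK 2: (4.757,-10.243) -> (3.343,-8.828) [heading=315, draw]
RT 180: heading 315 -> 135
FD 13: (3.343,-8.828) -> (-5.849,0.364) [heading=135, draw]
FD 11: (-5.849,0.364) -> (-13.627,8.142) [heading=135, draw]
FD 19: (-13.627,8.142) -> (-27.062,21.577) [heading=135, draw]
RT 270: heading 135 -> 225
RT 260: heading 225 -> 325
Final: pos=(-27.062,21.577), heading=325, 5 segment(s) drawn

Answer: -27.062 21.577 325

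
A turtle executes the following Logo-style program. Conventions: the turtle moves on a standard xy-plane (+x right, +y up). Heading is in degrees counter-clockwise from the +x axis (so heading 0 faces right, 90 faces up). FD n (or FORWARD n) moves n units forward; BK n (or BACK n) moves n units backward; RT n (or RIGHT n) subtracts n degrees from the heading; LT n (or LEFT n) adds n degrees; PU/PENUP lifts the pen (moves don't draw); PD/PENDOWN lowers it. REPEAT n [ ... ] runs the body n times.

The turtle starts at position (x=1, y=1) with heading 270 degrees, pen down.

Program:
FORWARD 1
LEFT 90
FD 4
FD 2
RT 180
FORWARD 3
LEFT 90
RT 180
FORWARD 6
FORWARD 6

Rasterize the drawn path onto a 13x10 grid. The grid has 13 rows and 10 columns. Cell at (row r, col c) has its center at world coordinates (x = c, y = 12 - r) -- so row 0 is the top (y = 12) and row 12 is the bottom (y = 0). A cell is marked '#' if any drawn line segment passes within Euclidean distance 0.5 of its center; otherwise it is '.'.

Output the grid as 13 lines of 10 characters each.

Answer: ....#.....
....#.....
....#.....
....#.....
....#.....
....#.....
....#.....
....#.....
....#.....
....#.....
....#.....
.#..#.....
.#######..

Derivation:
Segment 0: (1,1) -> (1,0)
Segment 1: (1,0) -> (5,-0)
Segment 2: (5,-0) -> (7,-0)
Segment 3: (7,-0) -> (4,-0)
Segment 4: (4,-0) -> (4,6)
Segment 5: (4,6) -> (4,12)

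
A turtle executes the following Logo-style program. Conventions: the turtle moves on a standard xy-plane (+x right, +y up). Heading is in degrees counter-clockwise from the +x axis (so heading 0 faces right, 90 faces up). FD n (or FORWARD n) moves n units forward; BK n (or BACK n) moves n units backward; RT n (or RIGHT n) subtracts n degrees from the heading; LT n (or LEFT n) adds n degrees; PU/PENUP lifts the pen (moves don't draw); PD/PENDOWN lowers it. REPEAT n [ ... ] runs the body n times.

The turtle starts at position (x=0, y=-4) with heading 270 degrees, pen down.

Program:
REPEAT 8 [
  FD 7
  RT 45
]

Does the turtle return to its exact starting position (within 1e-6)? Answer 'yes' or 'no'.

Executing turtle program step by step:
Start: pos=(0,-4), heading=270, pen down
REPEAT 8 [
  -- iteration 1/8 --
  FD 7: (0,-4) -> (0,-11) [heading=270, draw]
  RT 45: heading 270 -> 225
  -- iteration 2/8 --
  FD 7: (0,-11) -> (-4.95,-15.95) [heading=225, draw]
  RT 45: heading 225 -> 180
  -- iteration 3/8 --
  FD 7: (-4.95,-15.95) -> (-11.95,-15.95) [heading=180, draw]
  RT 45: heading 180 -> 135
  -- iteration 4/8 --
  FD 7: (-11.95,-15.95) -> (-16.899,-11) [heading=135, draw]
  RT 45: heading 135 -> 90
  -- iteration 5/8 --
  FD 7: (-16.899,-11) -> (-16.899,-4) [heading=90, draw]
  RT 45: heading 90 -> 45
  -- iteration 6/8 --
  FD 7: (-16.899,-4) -> (-11.95,0.95) [heading=45, draw]
  RT 45: heading 45 -> 0
  -- iteration 7/8 --
  FD 7: (-11.95,0.95) -> (-4.95,0.95) [heading=0, draw]
  RT 45: heading 0 -> 315
  -- iteration 8/8 --
  FD 7: (-4.95,0.95) -> (0,-4) [heading=315, draw]
  RT 45: heading 315 -> 270
]
Final: pos=(0,-4), heading=270, 8 segment(s) drawn

Start position: (0, -4)
Final position: (0, -4)
Distance = 0; < 1e-6 -> CLOSED

Answer: yes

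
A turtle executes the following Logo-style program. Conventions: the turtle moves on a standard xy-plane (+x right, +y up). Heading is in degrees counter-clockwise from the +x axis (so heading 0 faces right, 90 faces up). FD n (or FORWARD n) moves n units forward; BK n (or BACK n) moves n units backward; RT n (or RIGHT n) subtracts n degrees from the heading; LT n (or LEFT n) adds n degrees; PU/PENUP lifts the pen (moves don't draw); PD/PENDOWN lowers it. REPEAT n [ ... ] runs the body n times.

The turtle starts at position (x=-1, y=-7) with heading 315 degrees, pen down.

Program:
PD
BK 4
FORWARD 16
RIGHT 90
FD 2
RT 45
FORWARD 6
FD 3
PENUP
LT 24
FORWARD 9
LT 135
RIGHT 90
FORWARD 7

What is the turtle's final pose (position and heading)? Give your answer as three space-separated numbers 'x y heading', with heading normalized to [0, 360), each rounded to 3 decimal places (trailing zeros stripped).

Answer: -13.659 -27.095 249

Derivation:
Executing turtle program step by step:
Start: pos=(-1,-7), heading=315, pen down
PD: pen down
BK 4: (-1,-7) -> (-3.828,-4.172) [heading=315, draw]
FD 16: (-3.828,-4.172) -> (7.485,-15.485) [heading=315, draw]
RT 90: heading 315 -> 225
FD 2: (7.485,-15.485) -> (6.071,-16.899) [heading=225, draw]
RT 45: heading 225 -> 180
FD 6: (6.071,-16.899) -> (0.071,-16.899) [heading=180, draw]
FD 3: (0.071,-16.899) -> (-2.929,-16.899) [heading=180, draw]
PU: pen up
LT 24: heading 180 -> 204
FD 9: (-2.929,-16.899) -> (-11.151,-20.56) [heading=204, move]
LT 135: heading 204 -> 339
RT 90: heading 339 -> 249
FD 7: (-11.151,-20.56) -> (-13.659,-27.095) [heading=249, move]
Final: pos=(-13.659,-27.095), heading=249, 5 segment(s) drawn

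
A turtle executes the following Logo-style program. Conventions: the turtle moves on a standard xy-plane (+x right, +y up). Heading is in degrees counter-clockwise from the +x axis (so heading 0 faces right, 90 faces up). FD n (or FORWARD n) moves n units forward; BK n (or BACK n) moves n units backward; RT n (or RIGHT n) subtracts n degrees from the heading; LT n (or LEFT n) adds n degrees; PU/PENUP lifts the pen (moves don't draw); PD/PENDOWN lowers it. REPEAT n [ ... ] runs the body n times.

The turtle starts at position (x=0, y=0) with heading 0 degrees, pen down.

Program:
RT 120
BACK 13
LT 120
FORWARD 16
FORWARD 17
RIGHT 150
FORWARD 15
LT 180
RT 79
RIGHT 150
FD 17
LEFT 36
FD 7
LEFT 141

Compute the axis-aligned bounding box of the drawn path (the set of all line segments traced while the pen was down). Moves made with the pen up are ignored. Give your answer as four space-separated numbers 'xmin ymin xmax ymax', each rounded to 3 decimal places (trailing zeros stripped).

Answer: 0 0 39.5 11.258

Derivation:
Executing turtle program step by step:
Start: pos=(0,0), heading=0, pen down
RT 120: heading 0 -> 240
BK 13: (0,0) -> (6.5,11.258) [heading=240, draw]
LT 120: heading 240 -> 0
FD 16: (6.5,11.258) -> (22.5,11.258) [heading=0, draw]
FD 17: (22.5,11.258) -> (39.5,11.258) [heading=0, draw]
RT 150: heading 0 -> 210
FD 15: (39.5,11.258) -> (26.51,3.758) [heading=210, draw]
LT 180: heading 210 -> 30
RT 79: heading 30 -> 311
RT 150: heading 311 -> 161
FD 17: (26.51,3.758) -> (10.436,9.293) [heading=161, draw]
LT 36: heading 161 -> 197
FD 7: (10.436,9.293) -> (3.742,7.246) [heading=197, draw]
LT 141: heading 197 -> 338
Final: pos=(3.742,7.246), heading=338, 6 segment(s) drawn

Segment endpoints: x in {0, 3.742, 6.5, 10.436, 22.5, 26.51, 39.5}, y in {0, 3.758, 7.246, 9.293, 11.258}
xmin=0, ymin=0, xmax=39.5, ymax=11.258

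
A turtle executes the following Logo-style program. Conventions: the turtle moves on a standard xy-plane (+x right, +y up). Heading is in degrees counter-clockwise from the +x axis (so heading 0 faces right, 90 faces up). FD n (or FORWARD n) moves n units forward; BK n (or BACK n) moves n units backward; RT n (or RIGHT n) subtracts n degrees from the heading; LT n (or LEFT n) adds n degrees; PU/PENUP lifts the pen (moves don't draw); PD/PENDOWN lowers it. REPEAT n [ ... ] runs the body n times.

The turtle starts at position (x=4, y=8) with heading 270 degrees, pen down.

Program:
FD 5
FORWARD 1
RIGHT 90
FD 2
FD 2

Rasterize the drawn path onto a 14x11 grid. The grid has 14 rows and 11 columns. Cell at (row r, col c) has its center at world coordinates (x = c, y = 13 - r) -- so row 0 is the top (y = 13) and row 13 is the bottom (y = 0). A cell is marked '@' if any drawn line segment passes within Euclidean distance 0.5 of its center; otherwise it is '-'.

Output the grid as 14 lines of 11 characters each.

Segment 0: (4,8) -> (4,3)
Segment 1: (4,3) -> (4,2)
Segment 2: (4,2) -> (2,2)
Segment 3: (2,2) -> (-0,2)

Answer: -----------
-----------
-----------
-----------
-----------
----@------
----@------
----@------
----@------
----@------
----@------
@@@@@------
-----------
-----------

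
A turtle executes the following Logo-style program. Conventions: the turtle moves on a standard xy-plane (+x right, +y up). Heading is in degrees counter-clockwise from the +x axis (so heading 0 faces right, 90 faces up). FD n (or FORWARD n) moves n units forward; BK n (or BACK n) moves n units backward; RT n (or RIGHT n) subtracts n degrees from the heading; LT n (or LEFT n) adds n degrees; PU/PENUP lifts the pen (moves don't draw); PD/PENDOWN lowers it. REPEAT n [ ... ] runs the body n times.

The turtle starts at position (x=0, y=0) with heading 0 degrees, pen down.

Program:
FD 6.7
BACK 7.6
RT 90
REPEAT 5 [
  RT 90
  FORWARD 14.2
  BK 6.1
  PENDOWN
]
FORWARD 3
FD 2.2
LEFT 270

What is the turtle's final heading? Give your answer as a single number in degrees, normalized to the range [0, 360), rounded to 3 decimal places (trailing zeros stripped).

Answer: 90

Derivation:
Executing turtle program step by step:
Start: pos=(0,0), heading=0, pen down
FD 6.7: (0,0) -> (6.7,0) [heading=0, draw]
BK 7.6: (6.7,0) -> (-0.9,0) [heading=0, draw]
RT 90: heading 0 -> 270
REPEAT 5 [
  -- iteration 1/5 --
  RT 90: heading 270 -> 180
  FD 14.2: (-0.9,0) -> (-15.1,0) [heading=180, draw]
  BK 6.1: (-15.1,0) -> (-9,0) [heading=180, draw]
  PD: pen down
  -- iteration 2/5 --
  RT 90: heading 180 -> 90
  FD 14.2: (-9,0) -> (-9,14.2) [heading=90, draw]
  BK 6.1: (-9,14.2) -> (-9,8.1) [heading=90, draw]
  PD: pen down
  -- iteration 3/5 --
  RT 90: heading 90 -> 0
  FD 14.2: (-9,8.1) -> (5.2,8.1) [heading=0, draw]
  BK 6.1: (5.2,8.1) -> (-0.9,8.1) [heading=0, draw]
  PD: pen down
  -- iteration 4/5 --
  RT 90: heading 0 -> 270
  FD 14.2: (-0.9,8.1) -> (-0.9,-6.1) [heading=270, draw]
  BK 6.1: (-0.9,-6.1) -> (-0.9,0) [heading=270, draw]
  PD: pen down
  -- iteration 5/5 --
  RT 90: heading 270 -> 180
  FD 14.2: (-0.9,0) -> (-15.1,0) [heading=180, draw]
  BK 6.1: (-15.1,0) -> (-9,0) [heading=180, draw]
  PD: pen down
]
FD 3: (-9,0) -> (-12,0) [heading=180, draw]
FD 2.2: (-12,0) -> (-14.2,0) [heading=180, draw]
LT 270: heading 180 -> 90
Final: pos=(-14.2,0), heading=90, 14 segment(s) drawn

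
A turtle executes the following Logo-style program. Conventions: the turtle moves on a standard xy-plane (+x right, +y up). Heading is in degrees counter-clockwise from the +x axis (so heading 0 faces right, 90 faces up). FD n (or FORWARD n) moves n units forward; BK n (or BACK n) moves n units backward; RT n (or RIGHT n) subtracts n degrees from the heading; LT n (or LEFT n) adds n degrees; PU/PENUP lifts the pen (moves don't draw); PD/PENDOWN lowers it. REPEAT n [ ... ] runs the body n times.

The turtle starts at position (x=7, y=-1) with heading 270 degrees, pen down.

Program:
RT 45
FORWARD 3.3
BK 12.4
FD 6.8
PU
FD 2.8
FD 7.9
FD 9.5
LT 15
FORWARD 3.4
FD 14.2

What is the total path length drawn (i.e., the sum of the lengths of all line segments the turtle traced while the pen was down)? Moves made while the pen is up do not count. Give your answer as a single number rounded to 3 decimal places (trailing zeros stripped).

Answer: 22.5

Derivation:
Executing turtle program step by step:
Start: pos=(7,-1), heading=270, pen down
RT 45: heading 270 -> 225
FD 3.3: (7,-1) -> (4.667,-3.333) [heading=225, draw]
BK 12.4: (4.667,-3.333) -> (13.435,5.435) [heading=225, draw]
FD 6.8: (13.435,5.435) -> (8.626,0.626) [heading=225, draw]
PU: pen up
FD 2.8: (8.626,0.626) -> (6.646,-1.354) [heading=225, move]
FD 7.9: (6.646,-1.354) -> (1.06,-6.94) [heading=225, move]
FD 9.5: (1.06,-6.94) -> (-5.657,-13.657) [heading=225, move]
LT 15: heading 225 -> 240
FD 3.4: (-5.657,-13.657) -> (-7.357,-16.602) [heading=240, move]
FD 14.2: (-7.357,-16.602) -> (-14.457,-28.899) [heading=240, move]
Final: pos=(-14.457,-28.899), heading=240, 3 segment(s) drawn

Segment lengths:
  seg 1: (7,-1) -> (4.667,-3.333), length = 3.3
  seg 2: (4.667,-3.333) -> (13.435,5.435), length = 12.4
  seg 3: (13.435,5.435) -> (8.626,0.626), length = 6.8
Total = 22.5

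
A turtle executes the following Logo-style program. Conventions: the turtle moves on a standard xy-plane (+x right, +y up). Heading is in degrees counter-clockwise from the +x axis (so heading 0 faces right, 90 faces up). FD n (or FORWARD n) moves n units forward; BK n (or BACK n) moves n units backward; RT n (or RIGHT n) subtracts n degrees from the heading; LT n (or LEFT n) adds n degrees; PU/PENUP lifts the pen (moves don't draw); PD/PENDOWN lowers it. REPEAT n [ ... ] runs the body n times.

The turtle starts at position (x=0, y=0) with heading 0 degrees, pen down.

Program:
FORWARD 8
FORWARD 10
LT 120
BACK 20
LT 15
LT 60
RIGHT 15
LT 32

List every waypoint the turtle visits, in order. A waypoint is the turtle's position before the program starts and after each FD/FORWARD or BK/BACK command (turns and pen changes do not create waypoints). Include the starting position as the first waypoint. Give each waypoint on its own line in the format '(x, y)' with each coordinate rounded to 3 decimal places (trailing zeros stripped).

Answer: (0, 0)
(8, 0)
(18, 0)
(28, -17.321)

Derivation:
Executing turtle program step by step:
Start: pos=(0,0), heading=0, pen down
FD 8: (0,0) -> (8,0) [heading=0, draw]
FD 10: (8,0) -> (18,0) [heading=0, draw]
LT 120: heading 0 -> 120
BK 20: (18,0) -> (28,-17.321) [heading=120, draw]
LT 15: heading 120 -> 135
LT 60: heading 135 -> 195
RT 15: heading 195 -> 180
LT 32: heading 180 -> 212
Final: pos=(28,-17.321), heading=212, 3 segment(s) drawn
Waypoints (4 total):
(0, 0)
(8, 0)
(18, 0)
(28, -17.321)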